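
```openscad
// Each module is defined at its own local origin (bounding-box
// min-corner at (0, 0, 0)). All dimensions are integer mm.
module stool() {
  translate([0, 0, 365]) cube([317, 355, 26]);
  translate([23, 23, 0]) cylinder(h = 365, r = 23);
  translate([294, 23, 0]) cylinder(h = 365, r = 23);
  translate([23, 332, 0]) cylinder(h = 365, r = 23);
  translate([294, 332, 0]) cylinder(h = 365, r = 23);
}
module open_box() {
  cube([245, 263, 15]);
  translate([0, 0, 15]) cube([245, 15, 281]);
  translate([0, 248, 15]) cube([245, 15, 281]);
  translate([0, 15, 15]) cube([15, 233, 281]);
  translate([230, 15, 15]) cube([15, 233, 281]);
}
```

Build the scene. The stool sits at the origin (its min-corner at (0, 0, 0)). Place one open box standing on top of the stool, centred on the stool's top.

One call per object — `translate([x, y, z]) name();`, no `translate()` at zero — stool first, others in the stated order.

stool();
translate([36, 46, 391]) open_box();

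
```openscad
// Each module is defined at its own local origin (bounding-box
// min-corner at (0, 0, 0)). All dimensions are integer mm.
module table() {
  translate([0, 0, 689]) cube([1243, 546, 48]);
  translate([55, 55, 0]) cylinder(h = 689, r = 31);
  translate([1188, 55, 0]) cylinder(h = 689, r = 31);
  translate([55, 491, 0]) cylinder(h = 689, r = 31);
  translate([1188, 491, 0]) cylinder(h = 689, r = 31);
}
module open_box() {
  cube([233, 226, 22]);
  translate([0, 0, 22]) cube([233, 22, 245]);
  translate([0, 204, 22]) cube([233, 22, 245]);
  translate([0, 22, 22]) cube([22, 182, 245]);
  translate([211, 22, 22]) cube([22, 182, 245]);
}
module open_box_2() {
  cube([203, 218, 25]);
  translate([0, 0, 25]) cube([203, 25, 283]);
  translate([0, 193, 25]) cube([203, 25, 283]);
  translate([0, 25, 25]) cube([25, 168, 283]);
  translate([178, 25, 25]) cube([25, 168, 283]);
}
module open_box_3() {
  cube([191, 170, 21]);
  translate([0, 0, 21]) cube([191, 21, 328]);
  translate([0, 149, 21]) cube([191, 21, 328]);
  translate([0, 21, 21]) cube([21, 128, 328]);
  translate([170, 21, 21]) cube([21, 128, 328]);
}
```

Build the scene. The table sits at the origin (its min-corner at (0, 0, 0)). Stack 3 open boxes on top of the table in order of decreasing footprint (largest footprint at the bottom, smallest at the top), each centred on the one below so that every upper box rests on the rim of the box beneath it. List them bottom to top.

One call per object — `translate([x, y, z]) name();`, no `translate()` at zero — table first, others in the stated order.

table();
translate([505, 160, 737]) open_box();
translate([520, 164, 1004]) open_box_2();
translate([526, 188, 1312]) open_box_3();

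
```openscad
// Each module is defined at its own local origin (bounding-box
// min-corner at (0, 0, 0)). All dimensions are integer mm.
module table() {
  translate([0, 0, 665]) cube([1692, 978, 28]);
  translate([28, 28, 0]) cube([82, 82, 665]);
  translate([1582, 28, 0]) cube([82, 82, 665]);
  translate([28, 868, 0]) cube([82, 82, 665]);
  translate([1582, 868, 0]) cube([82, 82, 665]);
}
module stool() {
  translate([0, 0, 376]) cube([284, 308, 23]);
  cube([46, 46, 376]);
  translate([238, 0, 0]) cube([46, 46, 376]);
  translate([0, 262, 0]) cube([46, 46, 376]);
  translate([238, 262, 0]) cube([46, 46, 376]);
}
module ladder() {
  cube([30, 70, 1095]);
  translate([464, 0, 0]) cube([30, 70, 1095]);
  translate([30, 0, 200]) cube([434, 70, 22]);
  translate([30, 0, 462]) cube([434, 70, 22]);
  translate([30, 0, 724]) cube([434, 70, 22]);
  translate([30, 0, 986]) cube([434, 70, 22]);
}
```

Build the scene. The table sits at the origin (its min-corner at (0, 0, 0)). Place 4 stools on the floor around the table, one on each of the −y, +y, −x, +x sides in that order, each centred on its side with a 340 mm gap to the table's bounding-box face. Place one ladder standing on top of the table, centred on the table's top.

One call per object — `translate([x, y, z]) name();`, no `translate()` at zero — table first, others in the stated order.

table();
translate([704, -648, 0]) stool();
translate([704, 1318, 0]) stool();
translate([-624, 335, 0]) stool();
translate([2032, 335, 0]) stool();
translate([599, 454, 693]) ladder();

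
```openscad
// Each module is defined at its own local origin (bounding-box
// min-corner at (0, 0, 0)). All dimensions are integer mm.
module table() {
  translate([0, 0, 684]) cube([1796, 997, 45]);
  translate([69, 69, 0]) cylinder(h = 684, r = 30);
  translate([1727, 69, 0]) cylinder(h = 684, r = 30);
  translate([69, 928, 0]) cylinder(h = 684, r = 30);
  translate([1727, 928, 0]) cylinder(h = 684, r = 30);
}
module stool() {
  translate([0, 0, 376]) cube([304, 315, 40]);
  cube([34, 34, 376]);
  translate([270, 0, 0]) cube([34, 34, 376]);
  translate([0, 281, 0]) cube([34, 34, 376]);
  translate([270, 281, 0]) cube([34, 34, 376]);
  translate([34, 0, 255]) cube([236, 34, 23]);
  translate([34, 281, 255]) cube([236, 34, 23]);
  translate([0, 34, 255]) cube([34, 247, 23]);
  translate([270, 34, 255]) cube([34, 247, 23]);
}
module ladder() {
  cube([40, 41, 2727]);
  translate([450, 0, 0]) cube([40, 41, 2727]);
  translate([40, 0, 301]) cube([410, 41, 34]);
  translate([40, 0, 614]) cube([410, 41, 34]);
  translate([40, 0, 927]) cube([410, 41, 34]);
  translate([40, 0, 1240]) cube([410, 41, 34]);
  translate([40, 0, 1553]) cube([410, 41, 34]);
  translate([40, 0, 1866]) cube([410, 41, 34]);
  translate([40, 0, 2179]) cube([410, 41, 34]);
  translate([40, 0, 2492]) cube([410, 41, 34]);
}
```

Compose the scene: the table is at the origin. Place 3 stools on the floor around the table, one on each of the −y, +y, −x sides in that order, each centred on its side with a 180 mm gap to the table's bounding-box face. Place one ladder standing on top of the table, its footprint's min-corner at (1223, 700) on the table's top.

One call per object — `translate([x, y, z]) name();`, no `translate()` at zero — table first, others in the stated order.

table();
translate([746, -495, 0]) stool();
translate([746, 1177, 0]) stool();
translate([-484, 341, 0]) stool();
translate([1223, 700, 729]) ladder();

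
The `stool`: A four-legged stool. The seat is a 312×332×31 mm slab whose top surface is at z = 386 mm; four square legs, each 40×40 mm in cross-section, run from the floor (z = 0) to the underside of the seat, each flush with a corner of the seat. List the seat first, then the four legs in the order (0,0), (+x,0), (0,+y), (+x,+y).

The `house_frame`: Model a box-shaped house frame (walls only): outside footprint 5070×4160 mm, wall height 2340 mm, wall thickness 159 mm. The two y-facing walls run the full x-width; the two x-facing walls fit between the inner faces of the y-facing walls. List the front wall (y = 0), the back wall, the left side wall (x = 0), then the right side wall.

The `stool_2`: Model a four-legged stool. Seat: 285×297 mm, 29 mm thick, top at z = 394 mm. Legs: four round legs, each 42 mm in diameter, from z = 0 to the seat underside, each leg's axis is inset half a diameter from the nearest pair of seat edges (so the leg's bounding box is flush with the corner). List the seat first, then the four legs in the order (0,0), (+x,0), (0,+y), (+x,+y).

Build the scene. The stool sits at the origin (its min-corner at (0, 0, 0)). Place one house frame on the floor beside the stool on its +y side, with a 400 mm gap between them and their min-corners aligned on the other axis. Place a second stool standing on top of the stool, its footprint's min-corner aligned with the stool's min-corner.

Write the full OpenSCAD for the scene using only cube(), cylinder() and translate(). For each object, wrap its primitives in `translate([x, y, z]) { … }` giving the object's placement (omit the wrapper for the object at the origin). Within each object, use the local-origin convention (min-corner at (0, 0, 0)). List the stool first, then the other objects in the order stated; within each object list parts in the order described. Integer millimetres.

translate([0, 0, 355]) cube([312, 332, 31]);
cube([40, 40, 355]);
translate([272, 0, 0]) cube([40, 40, 355]);
translate([0, 292, 0]) cube([40, 40, 355]);
translate([272, 292, 0]) cube([40, 40, 355]);
translate([0, 732, 0]) {
  cube([5070, 159, 2340]);
  translate([0, 4001, 0]) cube([5070, 159, 2340]);
  translate([0, 159, 0]) cube([159, 3842, 2340]);
  translate([4911, 159, 0]) cube([159, 3842, 2340]);
}
translate([0, 0, 386]) {
  translate([0, 0, 365]) cube([285, 297, 29]);
  translate([21, 21, 0]) cylinder(h = 365, r = 21);
  translate([264, 21, 0]) cylinder(h = 365, r = 21);
  translate([21, 276, 0]) cylinder(h = 365, r = 21);
  translate([264, 276, 0]) cylinder(h = 365, r = 21);
}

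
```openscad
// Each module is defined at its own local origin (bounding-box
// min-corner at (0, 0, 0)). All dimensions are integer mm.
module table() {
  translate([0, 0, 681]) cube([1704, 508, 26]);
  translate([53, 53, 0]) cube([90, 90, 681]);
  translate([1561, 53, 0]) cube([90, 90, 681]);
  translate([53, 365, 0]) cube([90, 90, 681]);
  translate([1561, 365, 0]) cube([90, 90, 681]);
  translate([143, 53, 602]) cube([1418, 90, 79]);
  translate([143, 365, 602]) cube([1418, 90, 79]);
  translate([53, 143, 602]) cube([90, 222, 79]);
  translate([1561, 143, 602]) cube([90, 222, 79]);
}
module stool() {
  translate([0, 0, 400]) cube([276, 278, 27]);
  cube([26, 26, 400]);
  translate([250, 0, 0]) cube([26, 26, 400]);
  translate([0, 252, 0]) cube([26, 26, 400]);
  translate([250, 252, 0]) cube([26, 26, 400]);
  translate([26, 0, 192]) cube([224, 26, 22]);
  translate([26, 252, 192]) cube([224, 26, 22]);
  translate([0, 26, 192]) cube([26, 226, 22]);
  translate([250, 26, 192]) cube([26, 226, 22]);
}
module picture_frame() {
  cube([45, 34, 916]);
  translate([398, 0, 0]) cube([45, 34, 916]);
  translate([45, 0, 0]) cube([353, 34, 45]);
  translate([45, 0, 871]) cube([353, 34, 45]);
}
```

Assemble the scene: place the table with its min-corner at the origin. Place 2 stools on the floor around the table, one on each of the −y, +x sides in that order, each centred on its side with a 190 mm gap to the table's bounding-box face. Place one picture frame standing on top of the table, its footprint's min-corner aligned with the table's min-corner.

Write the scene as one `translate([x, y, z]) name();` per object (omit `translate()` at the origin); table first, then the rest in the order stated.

table();
translate([714, -468, 0]) stool();
translate([1894, 115, 0]) stool();
translate([0, 0, 707]) picture_frame();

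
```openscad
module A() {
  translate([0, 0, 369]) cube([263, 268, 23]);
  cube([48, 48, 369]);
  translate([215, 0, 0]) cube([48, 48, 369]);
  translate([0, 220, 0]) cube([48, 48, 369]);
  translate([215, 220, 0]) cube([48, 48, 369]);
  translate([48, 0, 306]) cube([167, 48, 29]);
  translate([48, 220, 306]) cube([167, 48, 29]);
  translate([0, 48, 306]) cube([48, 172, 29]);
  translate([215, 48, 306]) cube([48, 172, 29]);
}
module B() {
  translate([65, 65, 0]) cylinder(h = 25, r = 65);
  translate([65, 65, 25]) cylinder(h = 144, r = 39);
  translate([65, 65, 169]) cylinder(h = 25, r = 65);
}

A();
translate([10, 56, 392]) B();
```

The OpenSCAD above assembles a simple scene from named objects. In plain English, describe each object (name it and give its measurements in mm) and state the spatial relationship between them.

A is a four-legged stool. The seat is 263×268 mm, 23 mm thick, top at z = 392 mm. It stands on four square legs, each 48×48 mm in cross-section, from z = 0 to the seat underside, each flush with a corner of the seat. Four stretchers, 48 mm wide and 29 mm tall, connect adjacent legs with their undersides at z = 306 mm, each running between the inner faces of the legs it joins and aligned with the legs' outer faces on the other axis.

B is a spool: two coaxial disc flanges of radius 65 mm and thickness 25 mm, joined by a core cylinder of radius 39 mm and height 144 mm. The lower flange rests on z = 0 and the three cylinders share a vertical axis.

The spool is on top of the stool.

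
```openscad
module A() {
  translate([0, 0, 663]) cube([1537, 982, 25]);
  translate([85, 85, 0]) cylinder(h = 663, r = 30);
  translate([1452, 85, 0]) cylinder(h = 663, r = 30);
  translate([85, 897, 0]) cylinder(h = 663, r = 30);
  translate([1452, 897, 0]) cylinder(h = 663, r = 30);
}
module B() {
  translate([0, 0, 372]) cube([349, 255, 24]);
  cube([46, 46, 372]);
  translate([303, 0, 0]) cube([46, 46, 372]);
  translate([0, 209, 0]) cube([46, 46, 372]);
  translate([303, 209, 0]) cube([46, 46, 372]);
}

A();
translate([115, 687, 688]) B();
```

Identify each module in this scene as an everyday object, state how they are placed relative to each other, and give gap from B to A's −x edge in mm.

A is a table. B is a stool. The stool is on top of the table. The gap from the stool to the table's −x edge is 115 mm.

The stool's min-x is at 115; the table's min-x is 0; gap = 115 mm.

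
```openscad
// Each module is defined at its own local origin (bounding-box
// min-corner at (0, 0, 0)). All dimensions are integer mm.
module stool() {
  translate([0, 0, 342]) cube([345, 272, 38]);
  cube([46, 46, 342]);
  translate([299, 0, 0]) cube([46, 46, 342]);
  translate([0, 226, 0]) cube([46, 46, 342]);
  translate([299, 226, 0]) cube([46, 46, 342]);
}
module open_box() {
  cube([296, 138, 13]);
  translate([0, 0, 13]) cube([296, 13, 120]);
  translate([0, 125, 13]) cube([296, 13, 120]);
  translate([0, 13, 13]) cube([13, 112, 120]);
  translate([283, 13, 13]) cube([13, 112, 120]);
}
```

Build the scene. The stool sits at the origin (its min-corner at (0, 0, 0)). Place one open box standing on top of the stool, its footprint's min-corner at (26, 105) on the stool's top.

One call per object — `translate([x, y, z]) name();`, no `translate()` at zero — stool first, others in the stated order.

stool();
translate([26, 105, 380]) open_box();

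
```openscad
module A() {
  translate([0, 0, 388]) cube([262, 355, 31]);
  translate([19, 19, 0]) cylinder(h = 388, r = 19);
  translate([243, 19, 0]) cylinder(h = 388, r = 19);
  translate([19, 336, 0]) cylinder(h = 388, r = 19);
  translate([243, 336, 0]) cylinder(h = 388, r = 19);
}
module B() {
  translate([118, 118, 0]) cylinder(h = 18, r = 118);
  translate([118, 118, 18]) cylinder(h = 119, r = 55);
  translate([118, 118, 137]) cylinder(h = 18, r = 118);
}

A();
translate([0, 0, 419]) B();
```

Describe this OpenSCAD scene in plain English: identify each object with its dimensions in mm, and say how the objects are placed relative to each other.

A is a simple wooden stool: a rectangular seat 262 mm (x) by 355 mm (y), 31 mm thick, top face at z = 419 mm, on four round legs, each 38 mm in diameter. The legs rest on z = 0, each leg's axis is inset half a diameter from the nearest pair of seat edges (so the leg's bounding box is flush with the corner).

B is a spool: two coaxial disc flanges of radius 118 mm and thickness 18 mm, joined by a core cylinder of radius 55 mm and height 119 mm. The lower flange rests on z = 0 and the three cylinders share a vertical axis.

The spool is on top of the stool.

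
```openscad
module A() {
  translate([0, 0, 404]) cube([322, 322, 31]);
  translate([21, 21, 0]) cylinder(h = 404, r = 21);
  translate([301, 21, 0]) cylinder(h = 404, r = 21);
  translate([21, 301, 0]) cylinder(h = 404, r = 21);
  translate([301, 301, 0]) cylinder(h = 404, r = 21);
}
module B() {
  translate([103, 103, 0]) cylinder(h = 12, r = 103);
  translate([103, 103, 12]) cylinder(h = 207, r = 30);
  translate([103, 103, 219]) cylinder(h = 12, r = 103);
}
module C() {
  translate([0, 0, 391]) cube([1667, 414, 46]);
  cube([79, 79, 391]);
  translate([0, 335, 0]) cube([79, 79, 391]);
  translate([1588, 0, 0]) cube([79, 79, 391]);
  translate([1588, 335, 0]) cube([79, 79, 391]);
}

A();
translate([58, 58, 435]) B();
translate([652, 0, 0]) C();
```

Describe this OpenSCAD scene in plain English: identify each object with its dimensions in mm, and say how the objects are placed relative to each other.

A is a four-legged stool. The seat is 322×322 mm, 31 mm thick, top at z = 435 mm. It stands on four round legs, each 42 mm in diameter, from z = 0 to the seat underside, each leg's axis is inset half a diameter from the nearest pair of seat edges (so the leg's bounding box is flush with the corner).

B is a spool: two coaxial disc flanges of radius 103 mm and thickness 12 mm, joined by a core cylinder of radius 30 mm and height 207 mm. The lower flange rests on z = 0 and the three cylinders share a vertical axis.

C is a long wooden bench with a 1667 mm (x) × 414 mm (y) seat, 46 mm thick, its top surface 437 mm above the floor. Four 79 mm square legs at the seat corners, flush with the edges, run from z = 0 to the seat underside.

The spool is on top of the stool, centred. The bench is on the floor beside the stool on its +x side.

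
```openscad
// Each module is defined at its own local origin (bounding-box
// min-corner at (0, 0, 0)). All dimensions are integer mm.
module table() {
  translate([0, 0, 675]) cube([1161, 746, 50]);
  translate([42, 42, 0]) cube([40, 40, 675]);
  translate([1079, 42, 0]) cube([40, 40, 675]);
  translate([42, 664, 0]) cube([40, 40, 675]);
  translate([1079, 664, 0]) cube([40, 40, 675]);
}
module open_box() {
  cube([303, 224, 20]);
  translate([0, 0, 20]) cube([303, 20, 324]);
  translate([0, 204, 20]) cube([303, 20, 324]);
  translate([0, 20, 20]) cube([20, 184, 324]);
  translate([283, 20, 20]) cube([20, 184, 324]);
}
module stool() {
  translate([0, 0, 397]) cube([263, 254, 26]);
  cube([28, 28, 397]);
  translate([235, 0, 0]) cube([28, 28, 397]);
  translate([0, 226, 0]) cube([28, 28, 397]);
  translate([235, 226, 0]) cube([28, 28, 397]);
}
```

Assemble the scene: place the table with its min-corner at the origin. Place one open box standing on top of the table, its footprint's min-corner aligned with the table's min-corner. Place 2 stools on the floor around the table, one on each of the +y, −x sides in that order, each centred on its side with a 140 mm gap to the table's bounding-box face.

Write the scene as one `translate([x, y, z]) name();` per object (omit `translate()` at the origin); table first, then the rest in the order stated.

table();
translate([0, 0, 725]) open_box();
translate([449, 886, 0]) stool();
translate([-403, 246, 0]) stool();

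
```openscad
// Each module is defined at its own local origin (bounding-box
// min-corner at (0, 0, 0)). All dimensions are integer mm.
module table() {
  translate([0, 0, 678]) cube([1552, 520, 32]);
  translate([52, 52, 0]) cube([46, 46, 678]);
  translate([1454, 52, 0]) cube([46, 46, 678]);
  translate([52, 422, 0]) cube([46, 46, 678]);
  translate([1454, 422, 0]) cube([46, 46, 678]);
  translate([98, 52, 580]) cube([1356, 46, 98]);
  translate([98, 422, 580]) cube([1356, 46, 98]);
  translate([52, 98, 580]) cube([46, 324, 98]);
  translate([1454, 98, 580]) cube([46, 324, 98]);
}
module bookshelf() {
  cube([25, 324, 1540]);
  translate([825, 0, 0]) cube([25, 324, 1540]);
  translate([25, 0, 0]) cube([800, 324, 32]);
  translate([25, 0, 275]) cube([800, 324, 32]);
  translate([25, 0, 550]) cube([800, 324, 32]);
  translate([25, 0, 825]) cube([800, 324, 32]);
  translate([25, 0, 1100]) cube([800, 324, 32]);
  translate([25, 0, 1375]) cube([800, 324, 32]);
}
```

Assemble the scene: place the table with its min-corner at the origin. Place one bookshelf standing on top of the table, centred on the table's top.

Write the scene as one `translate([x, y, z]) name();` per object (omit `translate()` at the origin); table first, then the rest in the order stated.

table();
translate([351, 98, 710]) bookshelf();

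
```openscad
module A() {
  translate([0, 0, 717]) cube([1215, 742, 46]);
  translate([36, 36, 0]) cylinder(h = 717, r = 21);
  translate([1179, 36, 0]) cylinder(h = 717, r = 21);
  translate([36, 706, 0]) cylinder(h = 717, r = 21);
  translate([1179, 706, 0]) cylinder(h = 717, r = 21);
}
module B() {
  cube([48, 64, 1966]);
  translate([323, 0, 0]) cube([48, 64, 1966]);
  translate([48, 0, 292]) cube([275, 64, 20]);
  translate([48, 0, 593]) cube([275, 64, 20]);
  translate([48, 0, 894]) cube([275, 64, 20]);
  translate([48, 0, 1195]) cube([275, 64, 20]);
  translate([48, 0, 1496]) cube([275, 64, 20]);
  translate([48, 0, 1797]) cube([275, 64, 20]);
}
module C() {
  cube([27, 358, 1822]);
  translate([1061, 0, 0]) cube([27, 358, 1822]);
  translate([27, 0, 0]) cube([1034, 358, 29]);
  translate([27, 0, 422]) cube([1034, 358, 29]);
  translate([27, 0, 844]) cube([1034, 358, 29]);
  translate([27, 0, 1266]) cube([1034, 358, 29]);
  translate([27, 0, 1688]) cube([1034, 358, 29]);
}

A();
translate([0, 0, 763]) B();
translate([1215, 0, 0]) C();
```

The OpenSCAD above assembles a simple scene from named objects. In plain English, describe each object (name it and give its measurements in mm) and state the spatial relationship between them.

A is a table with a 1215×742 mm rectangular top, 46 mm thick, top surface at z = 763 mm, supported by four round legs of 42 mm diameter, each leg's bounding box inset 15 mm from the nearest pair of top edges, running from the floor.

B is a wooden ladder with two side rails of 48×64 mm section and 1966 mm height, set 371 mm apart overall. Between them run 6 rectangular rungs (64 mm deep, 20 mm thick), front faces flush with the rails' −y face. The bottom of the first rung is 292 mm above the floor and each subsequent rung is 301 mm higher than the one below.

C is an open bookshelf. Two side panels, each 27 mm thick, 358 mm deep and 1822 mm tall, stand 1088 mm apart (outside-to-outside). Between them sit 5 shelves, each 29 mm thick and 358 mm deep, spanning the full gap between the sides. The bottom shelf rests on the floor (its underside at z = 0) and the clear gap between one shelf's top and the next shelf's underside is 393 mm.

The ladder is on top of the table. The bookshelf is against the table's +x side, with their −y faces flush.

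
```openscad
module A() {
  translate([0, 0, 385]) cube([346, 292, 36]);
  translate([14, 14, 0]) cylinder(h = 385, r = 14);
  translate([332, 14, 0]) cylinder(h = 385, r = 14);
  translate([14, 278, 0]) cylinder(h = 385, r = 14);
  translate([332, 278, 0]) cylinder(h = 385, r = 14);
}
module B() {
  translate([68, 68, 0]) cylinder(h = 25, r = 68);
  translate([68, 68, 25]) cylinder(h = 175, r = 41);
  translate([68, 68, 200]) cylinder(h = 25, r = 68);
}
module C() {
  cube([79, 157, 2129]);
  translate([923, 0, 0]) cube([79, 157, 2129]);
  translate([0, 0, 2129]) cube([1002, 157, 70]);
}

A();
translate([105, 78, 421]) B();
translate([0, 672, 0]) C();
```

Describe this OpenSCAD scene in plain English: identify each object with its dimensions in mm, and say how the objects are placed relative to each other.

A is a four-legged stool. The seat is a 346×292×36 mm slab whose top surface is at z = 421 mm; four round legs, each 28 mm in diameter, run from the floor (z = 0) to the underside of the seat, each leg's axis is inset half a diameter from the nearest pair of seat edges (so the leg's bounding box is flush with the corner).

B is a spool: two coaxial disc flanges of radius 68 mm and thickness 25 mm, joined by a core cylinder of radius 41 mm and height 175 mm. The lower flange rests on z = 0 and the three cylinders share a vertical axis.

C is a door frame. The clear opening is 844 mm wide and 2129 mm high. Two 79 mm wide jambs, 157 mm deep, stand either side of the opening from the floor to the top of the opening. A 70 mm thick head sits across the top of both jambs, spanning the full outside width of the frame.

The spool is on top of the stool, centred. The door frame is on the floor beside the stool on its +y side.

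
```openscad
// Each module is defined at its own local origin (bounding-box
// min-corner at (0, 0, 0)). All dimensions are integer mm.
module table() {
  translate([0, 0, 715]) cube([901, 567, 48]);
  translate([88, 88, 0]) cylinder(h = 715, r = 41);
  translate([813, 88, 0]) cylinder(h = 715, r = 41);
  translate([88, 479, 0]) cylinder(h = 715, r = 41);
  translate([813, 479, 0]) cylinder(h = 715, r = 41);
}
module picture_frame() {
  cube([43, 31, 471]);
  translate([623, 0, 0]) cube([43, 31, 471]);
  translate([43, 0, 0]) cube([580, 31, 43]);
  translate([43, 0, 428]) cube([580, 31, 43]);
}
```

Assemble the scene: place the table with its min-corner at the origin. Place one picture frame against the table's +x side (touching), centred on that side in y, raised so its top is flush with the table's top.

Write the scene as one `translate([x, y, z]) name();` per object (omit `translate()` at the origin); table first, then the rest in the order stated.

table();
translate([901, 268, 292]) picture_frame();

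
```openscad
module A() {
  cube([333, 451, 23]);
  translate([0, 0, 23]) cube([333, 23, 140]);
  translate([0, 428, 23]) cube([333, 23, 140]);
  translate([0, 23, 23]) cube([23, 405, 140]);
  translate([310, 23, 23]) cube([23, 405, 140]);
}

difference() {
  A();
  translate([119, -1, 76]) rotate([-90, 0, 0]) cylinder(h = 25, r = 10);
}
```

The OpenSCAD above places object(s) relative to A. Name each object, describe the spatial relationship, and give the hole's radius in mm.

The subtracted cylinder has r = 10 mm.

A is an open box. The open box has a circular hole through its front wall. The hole's radius is 10 mm.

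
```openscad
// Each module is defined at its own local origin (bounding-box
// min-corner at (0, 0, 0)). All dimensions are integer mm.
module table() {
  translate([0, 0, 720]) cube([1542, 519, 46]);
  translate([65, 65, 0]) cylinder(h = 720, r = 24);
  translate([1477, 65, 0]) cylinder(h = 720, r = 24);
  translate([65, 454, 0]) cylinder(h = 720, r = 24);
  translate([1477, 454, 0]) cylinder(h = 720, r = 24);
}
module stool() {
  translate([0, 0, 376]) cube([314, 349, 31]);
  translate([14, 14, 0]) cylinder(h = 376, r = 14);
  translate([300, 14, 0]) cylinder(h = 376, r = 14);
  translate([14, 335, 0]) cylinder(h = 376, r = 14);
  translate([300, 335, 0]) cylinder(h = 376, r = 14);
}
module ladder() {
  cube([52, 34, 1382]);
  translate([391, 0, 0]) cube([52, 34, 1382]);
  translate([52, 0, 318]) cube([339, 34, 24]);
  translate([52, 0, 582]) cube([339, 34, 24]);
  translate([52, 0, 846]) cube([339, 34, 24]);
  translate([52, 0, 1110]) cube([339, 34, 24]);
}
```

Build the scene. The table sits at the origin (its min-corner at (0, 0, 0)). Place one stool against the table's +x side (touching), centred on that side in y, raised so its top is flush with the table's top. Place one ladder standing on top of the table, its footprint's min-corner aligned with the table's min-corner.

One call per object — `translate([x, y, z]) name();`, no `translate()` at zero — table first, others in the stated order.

table();
translate([1542, 85, 359]) stool();
translate([0, 0, 766]) ladder();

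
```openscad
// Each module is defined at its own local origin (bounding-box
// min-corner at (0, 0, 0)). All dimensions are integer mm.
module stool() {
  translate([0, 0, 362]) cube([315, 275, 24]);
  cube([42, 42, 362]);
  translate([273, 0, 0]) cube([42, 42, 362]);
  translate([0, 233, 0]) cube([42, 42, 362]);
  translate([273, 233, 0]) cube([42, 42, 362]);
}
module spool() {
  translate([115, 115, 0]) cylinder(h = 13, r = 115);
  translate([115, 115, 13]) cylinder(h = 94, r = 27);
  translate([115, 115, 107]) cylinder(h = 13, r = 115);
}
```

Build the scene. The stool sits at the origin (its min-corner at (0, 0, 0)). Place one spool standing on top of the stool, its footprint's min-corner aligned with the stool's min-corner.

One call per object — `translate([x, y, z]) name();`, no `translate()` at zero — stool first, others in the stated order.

stool();
translate([0, 0, 386]) spool();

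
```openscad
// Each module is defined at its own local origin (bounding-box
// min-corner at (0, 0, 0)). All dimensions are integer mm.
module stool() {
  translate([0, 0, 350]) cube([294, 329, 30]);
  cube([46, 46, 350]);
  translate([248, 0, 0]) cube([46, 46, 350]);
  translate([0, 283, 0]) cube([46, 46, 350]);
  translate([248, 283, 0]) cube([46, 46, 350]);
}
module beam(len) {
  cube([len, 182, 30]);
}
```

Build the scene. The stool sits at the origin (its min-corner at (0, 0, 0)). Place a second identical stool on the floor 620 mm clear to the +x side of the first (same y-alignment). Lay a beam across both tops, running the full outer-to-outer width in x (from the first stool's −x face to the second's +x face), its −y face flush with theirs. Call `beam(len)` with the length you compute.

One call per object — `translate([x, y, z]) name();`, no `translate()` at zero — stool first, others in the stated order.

stool();
translate([914, 0, 0]) stool();
translate([0, 0, 380]) beam(1208);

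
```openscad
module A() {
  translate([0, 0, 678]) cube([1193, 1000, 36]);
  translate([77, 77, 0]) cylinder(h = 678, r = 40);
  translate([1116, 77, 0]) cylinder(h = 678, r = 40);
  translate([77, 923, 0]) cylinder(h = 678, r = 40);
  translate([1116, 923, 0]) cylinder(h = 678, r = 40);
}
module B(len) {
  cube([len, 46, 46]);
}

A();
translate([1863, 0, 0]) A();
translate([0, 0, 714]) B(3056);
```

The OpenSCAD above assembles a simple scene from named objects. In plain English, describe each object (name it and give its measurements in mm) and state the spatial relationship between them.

A is a table: top 1193 mm (x) × 1000 mm (y), 36 mm thick, upper face at z = 714 mm, on four round legs of 80 mm diameter, each leg's bounding box inset 37 mm from the nearest pair of top edges, running from z = 0 to the bottom of the top.

B is a rectangular beam 3056 mm long (x), 46 mm deep (y), 46 mm thick (z).

The beam spans the tops of two tables placed 670 mm apart, resting at z = 714 mm.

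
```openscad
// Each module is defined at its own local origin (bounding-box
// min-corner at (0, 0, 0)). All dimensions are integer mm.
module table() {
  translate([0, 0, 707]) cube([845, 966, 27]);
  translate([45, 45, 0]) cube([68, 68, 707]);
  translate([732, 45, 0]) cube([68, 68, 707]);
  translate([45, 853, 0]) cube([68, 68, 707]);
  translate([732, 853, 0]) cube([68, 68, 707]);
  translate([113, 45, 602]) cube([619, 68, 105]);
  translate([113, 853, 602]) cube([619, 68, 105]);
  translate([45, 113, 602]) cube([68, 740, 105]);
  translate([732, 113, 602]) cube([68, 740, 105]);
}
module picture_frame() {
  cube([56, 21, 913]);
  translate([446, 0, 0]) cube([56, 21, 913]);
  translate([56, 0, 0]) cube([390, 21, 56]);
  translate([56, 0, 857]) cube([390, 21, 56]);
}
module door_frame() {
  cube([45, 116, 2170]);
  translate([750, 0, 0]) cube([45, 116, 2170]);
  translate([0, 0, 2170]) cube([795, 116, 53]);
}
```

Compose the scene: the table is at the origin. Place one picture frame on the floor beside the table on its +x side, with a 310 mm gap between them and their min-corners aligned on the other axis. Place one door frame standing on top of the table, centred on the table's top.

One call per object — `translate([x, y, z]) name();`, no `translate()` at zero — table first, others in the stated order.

table();
translate([1155, 0, 0]) picture_frame();
translate([25, 425, 734]) door_frame();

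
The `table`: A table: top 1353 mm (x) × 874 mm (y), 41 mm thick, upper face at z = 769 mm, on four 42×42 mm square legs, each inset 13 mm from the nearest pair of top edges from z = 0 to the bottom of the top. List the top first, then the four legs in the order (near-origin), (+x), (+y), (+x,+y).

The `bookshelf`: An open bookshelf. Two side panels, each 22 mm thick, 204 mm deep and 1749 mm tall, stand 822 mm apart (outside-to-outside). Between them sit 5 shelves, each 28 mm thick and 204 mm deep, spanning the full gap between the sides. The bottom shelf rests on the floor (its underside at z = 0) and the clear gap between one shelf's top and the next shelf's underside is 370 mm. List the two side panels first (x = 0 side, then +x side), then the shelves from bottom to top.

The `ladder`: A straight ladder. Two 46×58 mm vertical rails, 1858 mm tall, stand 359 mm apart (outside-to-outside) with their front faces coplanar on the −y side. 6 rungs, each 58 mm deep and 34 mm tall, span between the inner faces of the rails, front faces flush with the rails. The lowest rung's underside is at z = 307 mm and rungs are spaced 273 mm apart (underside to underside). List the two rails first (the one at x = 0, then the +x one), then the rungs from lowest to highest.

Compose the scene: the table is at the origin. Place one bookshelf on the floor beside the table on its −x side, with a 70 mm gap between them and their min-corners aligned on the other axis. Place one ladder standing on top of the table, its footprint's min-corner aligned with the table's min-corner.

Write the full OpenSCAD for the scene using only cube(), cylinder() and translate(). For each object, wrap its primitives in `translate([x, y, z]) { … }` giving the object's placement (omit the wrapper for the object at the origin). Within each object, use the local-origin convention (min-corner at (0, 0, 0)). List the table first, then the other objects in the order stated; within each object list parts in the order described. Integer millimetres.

translate([0, 0, 728]) cube([1353, 874, 41]);
translate([13, 13, 0]) cube([42, 42, 728]);
translate([1298, 13, 0]) cube([42, 42, 728]);
translate([13, 819, 0]) cube([42, 42, 728]);
translate([1298, 819, 0]) cube([42, 42, 728]);
translate([-892, 0, 0]) {
  cube([22, 204, 1749]);
  translate([800, 0, 0]) cube([22, 204, 1749]);
  translate([22, 0, 0]) cube([778, 204, 28]);
  translate([22, 0, 398]) cube([778, 204, 28]);
  translate([22, 0, 796]) cube([778, 204, 28]);
  translate([22, 0, 1194]) cube([778, 204, 28]);
  translate([22, 0, 1592]) cube([778, 204, 28]);
}
translate([0, 0, 769]) {
  cube([46, 58, 1858]);
  translate([313, 0, 0]) cube([46, 58, 1858]);
  translate([46, 0, 307]) cube([267, 58, 34]);
  translate([46, 0, 580]) cube([267, 58, 34]);
  translate([46, 0, 853]) cube([267, 58, 34]);
  translate([46, 0, 1126]) cube([267, 58, 34]);
  translate([46, 0, 1399]) cube([267, 58, 34]);
  translate([46, 0, 1672]) cube([267, 58, 34]);
}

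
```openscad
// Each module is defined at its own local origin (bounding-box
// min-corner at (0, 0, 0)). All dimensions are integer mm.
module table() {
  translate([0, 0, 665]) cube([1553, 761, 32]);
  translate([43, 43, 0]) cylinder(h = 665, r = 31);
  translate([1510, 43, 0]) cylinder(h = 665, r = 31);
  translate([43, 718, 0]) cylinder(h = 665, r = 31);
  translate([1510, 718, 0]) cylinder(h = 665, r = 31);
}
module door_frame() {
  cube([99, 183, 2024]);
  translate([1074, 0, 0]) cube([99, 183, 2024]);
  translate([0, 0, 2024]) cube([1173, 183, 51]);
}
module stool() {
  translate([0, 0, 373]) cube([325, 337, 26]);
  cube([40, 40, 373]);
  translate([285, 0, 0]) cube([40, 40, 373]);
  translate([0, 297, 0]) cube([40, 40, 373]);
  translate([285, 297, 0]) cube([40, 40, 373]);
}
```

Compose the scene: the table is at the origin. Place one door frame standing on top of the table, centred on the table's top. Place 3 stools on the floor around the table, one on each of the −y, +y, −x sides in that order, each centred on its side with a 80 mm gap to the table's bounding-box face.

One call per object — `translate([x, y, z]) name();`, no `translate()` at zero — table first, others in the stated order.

table();
translate([190, 289, 697]) door_frame();
translate([614, -417, 0]) stool();
translate([614, 841, 0]) stool();
translate([-405, 212, 0]) stool();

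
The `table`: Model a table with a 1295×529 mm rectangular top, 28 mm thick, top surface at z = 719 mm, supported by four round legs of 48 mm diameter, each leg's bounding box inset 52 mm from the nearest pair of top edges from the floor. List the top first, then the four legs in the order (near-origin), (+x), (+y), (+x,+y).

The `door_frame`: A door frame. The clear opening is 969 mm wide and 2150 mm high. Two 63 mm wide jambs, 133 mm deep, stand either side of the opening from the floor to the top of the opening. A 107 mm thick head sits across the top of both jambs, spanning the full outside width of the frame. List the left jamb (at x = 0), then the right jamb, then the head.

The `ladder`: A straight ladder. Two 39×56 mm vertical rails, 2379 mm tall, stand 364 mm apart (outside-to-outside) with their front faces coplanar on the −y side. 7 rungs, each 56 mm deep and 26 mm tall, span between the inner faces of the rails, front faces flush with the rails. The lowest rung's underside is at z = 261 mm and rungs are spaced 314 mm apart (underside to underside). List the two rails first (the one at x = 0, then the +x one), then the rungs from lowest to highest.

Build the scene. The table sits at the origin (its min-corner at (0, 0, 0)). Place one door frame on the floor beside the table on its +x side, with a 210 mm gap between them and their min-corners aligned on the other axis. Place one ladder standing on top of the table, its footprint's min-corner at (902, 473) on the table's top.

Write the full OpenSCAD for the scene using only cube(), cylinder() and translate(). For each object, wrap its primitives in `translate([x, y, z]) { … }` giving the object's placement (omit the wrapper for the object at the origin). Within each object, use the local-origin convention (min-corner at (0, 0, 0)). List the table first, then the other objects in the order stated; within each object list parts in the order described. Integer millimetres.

translate([0, 0, 691]) cube([1295, 529, 28]);
translate([76, 76, 0]) cylinder(h = 691, r = 24);
translate([1219, 76, 0]) cylinder(h = 691, r = 24);
translate([76, 453, 0]) cylinder(h = 691, r = 24);
translate([1219, 453, 0]) cylinder(h = 691, r = 24);
translate([1505, 0, 0]) {
  cube([63, 133, 2150]);
  translate([1032, 0, 0]) cube([63, 133, 2150]);
  translate([0, 0, 2150]) cube([1095, 133, 107]);
}
translate([902, 473, 719]) {
  cube([39, 56, 2379]);
  translate([325, 0, 0]) cube([39, 56, 2379]);
  translate([39, 0, 261]) cube([286, 56, 26]);
  translate([39, 0, 575]) cube([286, 56, 26]);
  translate([39, 0, 889]) cube([286, 56, 26]);
  translate([39, 0, 1203]) cube([286, 56, 26]);
  translate([39, 0, 1517]) cube([286, 56, 26]);
  translate([39, 0, 1831]) cube([286, 56, 26]);
  translate([39, 0, 2145]) cube([286, 56, 26]);
}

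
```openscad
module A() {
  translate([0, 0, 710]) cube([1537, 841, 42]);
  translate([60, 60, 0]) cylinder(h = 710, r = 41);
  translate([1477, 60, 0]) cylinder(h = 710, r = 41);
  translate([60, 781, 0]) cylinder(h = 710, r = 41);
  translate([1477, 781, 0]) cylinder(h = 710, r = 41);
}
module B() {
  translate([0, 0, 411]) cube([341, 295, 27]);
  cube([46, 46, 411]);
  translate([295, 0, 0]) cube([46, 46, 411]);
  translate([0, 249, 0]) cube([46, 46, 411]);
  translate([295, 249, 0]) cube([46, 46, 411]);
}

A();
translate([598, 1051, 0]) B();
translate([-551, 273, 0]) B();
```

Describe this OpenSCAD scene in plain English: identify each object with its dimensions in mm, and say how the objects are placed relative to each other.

A is a table with a 1537×841 mm rectangular top, 42 mm thick, top surface at z = 752 mm, supported by four round legs of 82 mm diameter, each leg's bounding box inset 19 mm from the nearest pair of top edges, running from the floor.

B is a four-legged stool. The seat is a 341×295×27 mm slab whose top surface is at z = 438 mm; four square legs, each 46×46 mm in cross-section, run from the floor (z = 0) to the underside of the seat, each flush with a corner of the seat.

Two stools sit around the table at the +y, −x sides.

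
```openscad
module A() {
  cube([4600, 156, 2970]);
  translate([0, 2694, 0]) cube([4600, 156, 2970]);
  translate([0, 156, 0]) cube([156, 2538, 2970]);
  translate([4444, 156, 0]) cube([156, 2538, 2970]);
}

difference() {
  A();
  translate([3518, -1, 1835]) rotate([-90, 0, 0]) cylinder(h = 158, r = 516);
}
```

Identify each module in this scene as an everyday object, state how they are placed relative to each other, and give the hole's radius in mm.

A is a house frame. The house frame has a circular hole through its front wall. The hole's radius is 516 mm.

The subtracted cylinder has r = 516 mm.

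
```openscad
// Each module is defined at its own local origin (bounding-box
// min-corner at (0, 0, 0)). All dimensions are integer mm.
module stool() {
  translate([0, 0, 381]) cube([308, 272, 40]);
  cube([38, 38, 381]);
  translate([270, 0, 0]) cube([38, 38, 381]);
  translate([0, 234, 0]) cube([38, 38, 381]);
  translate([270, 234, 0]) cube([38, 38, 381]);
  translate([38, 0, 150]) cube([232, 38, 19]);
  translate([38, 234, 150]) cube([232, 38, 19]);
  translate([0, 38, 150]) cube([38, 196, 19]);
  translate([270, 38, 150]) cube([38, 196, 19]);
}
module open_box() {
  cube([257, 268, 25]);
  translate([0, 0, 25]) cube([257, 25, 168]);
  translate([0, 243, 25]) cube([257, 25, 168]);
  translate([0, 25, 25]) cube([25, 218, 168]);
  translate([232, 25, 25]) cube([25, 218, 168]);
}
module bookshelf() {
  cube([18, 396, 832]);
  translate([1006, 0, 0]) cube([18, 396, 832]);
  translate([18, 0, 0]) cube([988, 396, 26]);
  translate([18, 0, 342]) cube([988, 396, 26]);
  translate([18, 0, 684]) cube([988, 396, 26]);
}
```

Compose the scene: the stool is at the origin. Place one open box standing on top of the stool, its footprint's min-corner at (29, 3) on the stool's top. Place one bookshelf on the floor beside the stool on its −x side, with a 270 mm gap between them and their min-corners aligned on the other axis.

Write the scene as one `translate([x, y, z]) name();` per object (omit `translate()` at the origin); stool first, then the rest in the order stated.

stool();
translate([29, 3, 421]) open_box();
translate([-1294, 0, 0]) bookshelf();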